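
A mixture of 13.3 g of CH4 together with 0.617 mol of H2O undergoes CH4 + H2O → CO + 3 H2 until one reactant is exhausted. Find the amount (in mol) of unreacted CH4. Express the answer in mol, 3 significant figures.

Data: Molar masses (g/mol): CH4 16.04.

n(CH4) = 13.30 / 16.04 = 0.8292 mol
n(H2O) = 0.6170 mol
n/ν for CH4 = 0.8292/1 = 0.8292
n/ν for H2O = 0.6170/1 = 0.6170
Smallest n/ν is H2O → limiting reagent.
CH4 consumed = (1/1) × 0.6170 = 0.6170 mol
CH4 remaining = 0.8292 − 0.6170 = 0.2122 mol

0.212 mol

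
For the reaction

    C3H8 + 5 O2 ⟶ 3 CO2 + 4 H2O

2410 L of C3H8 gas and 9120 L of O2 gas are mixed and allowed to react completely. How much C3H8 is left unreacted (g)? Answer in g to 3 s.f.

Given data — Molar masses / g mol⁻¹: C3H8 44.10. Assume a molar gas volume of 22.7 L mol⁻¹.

n(C3H8) = 2410 / 22.7 = 106.2 mol
n(O2) = 9120 / 22.7 = 401.8 mol
n/ν → C3H8: 106.2, O2: 80.36; O2 is limiting.
C3H8 consumed = (1/5) × 401.8 = 80.36 mol
C3H8 remaining = 106.2 − 80.36 = 25.84 mol
mass = 25.84 × 44.10 = 1140 g

1140 g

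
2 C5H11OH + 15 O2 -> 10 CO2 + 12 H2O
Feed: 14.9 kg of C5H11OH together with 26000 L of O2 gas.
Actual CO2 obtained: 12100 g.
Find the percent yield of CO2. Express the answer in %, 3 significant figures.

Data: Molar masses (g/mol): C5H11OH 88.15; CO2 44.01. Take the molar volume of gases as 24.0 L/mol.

n(C5H11OH) = 14.90×1000 / 88.15 = 169.0 mol
n(O2) = 26000 / 24.0 = 1083 mol
n/ν for C5H11OH = 169.0/2 = 84.50
n/ν for O2 = 1083/15 = 72.20
Smallest n/ν is O2 → limiting reagent.
theoretical n(CO2) = (10/15) × 1083 = 722.0 mol → 31780 g
% yield = 12100 / 31780 × 100 = 38.07 %

38.1 %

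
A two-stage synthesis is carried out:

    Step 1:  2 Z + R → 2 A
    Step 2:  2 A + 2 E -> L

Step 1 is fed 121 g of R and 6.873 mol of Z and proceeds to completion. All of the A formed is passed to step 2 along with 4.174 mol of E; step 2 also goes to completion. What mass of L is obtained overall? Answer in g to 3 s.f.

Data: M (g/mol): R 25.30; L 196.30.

Step 1:
n(R) = 121.0 / 25.30 = 4.783 mol
n(Z) = 6.873 mol
n/ν for R = 4.783/1 = 4.783
n/ν for Z = 6.873/2 = 3.437
Smallest n/ν is Z → limiting reagent.
n(A) produced = (2/2) × 6.873 = 6.873 mol
Step 2:
n(A) available = 6.873 mol
n(E) = 4.174 mol
n/ν for A = 6.873/2 = 3.437
n/ν for E = 4.174/2 = 2.087
Smallest n/ν is E → limiting reagent.
n(L) = (1/2) × 4.174 = 2.087 mol
mass = 2.087 × 196.30 = 409.7 g

410 g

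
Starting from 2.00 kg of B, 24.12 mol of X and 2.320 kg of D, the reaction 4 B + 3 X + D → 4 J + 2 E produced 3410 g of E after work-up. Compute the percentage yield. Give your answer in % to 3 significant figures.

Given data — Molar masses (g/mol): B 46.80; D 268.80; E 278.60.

76.1 %

n(B) = 2.000×1000 / 46.80 = 42.74 mol
n(X) = 24.12 mol
n(D) = 2.320×1000 / 268.80 = 8.631 mol
n/ν for B = 42.74/4 = 10.69
n/ν for X = 24.12/3 = 8.040
n/ν for D = 8.631/1 = 8.631
Smallest n/ν is X → limiting reagent.
theoretical n(E) = (2/3) × 24.12 = 16.08 mol → 4480 g
% yield = 3410 / 4480 × 100 = 76.12 %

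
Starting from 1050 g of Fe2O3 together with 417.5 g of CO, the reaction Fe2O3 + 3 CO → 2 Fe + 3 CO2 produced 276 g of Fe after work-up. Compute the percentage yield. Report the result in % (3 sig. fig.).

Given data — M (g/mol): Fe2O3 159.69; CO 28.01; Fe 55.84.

49.7 %

n(Fe2O3) = 1050 / 159.69 = 6.575 mol
n(CO) = 417.5 / 28.01 = 14.91 mol
n/ν for Fe2O3 = 6.575/1 = 6.575
n/ν for CO = 14.91/3 = 4.970
Smallest n/ν is CO → limiting reagent.
theoretical n(Fe) = (2/3) × 14.91 = 9.940 mol → 555.0 g
% yield = 276 / 555.0 × 100 = 49.73 %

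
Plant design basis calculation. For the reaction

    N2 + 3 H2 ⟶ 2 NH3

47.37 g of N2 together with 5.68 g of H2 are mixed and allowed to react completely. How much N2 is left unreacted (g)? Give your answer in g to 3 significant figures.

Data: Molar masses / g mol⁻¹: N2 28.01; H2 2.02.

n(N2) = 47.37 / 28.01 = 1.691 mol
n(H2) = 5.680 / 2.02 = 2.812 mol
n/ν for N2 = 1.691/1 = 1.691
n/ν for H2 = 2.812/3 = 0.9373
Smallest n/ν is H2 → limiting reagent.
N2 consumed = (1/3) × 2.812 = 0.9373 mol
N2 remaining = 1.691 − 0.9373 = 0.7537 mol
mass = 0.7537 × 28.01 = 21.11 g

21.1 g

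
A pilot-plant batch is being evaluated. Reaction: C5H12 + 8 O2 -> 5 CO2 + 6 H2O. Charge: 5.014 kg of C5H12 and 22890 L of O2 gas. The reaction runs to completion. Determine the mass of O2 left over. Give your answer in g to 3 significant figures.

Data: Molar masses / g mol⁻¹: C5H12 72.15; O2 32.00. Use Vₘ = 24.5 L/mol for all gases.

n(C5H12) = 5.014×1000 / 72.15 = 69.49 mol
n(O2) = 22890 / 24.5 = 934.3 mol
n/ν → C5H12: 69.49, O2: 116.8; C5H12 is limiting.
O2 consumed = (8/1) × 69.49 = 555.9 mol
O2 remaining = 934.3 − 555.9 = 378.4 mol
mass = 378.4 × 32.00 = 12110 g

12100 g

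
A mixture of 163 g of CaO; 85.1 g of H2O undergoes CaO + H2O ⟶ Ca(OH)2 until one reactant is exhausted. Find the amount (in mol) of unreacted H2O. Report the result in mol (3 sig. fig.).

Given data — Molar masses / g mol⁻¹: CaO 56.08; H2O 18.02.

1.82 mol

n(CaO) = 163.0 / 56.08 = 2.907 mol
n(H2O) = 85.10 / 18.02 = 4.723 mol
n/ν for CaO = 2.907/1 = 2.907
n/ν for H2O = 4.723/1 = 4.723
Smallest n/ν is CaO → limiting reagent.
H2O consumed = (1/1) × 2.907 = 2.907 mol
H2O remaining = 4.723 − 2.907 = 1.816 mol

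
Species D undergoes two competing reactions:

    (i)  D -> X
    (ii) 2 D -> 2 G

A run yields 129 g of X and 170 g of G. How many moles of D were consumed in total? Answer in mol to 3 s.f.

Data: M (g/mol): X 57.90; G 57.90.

n(X) = 129 / 57.90 = 2.228 mol
n(G) = 170 / 57.90 = 2.936 mol
n(D) via (i) = (1/1)×2.228 = 2.228 mol
n(D) via (ii) = (2/2)×2.936 = 2.936 mol
total n(D) = 2.228 + 2.936 = 5.164 mol

5.16 mol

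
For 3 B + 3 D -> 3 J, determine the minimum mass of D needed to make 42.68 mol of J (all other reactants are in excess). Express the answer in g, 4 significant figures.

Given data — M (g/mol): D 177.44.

7573 g

n(J) = 42.68 mol
n(D) = (3/3) × 42.68 = 42.68 mol
mass = 42.68 × 177.44 = 7573 g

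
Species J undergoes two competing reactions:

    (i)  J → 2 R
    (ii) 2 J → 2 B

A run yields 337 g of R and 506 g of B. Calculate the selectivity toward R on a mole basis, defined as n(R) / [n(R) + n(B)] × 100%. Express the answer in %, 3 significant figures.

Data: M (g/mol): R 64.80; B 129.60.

n(R) = 337 / 64.80 = 5.201 mol
n(B) = 506 / 129.60 = 3.904 mol
selectivity = 5.201/(5.201+3.904) × 100 = 57.12 %

57.1 %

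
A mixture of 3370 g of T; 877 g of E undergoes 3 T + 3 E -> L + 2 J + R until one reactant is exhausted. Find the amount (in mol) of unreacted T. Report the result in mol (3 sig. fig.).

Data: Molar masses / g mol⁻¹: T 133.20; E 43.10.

n(T) = 3370 / 133.20 = 25.30 mol
n(E) = 877.0 / 43.10 = 20.35 mol
n/ν for T = 25.30/3 = 8.433
n/ν for E = 20.35/3 = 6.783
Smallest n/ν is E → limiting reagent.
T consumed = (3/3) × 20.35 = 20.35 mol
T remaining = 25.30 − 20.35 = 4.950 mol

4.95 mol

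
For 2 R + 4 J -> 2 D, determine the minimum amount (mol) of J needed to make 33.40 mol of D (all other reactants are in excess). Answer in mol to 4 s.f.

66.80 mol

n(D) = 33.40 mol
n(J) = (4/2) × 33.40 = 66.80 mol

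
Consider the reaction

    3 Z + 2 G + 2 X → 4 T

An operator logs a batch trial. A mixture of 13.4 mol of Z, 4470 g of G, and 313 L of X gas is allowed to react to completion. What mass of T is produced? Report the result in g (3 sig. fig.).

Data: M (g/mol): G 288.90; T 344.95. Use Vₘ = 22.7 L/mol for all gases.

6160 g

n(Z) = 13.40 mol
n(G) = 4470 / 288.90 = 15.47 mol
n(X) = 313.0 / 22.7 = 13.79 mol
n/ν → Z: 4.467, G: 7.735, X: 6.895; Z is limiting.
n(T) = (4/3) × 13.40 = 17.87 mol
mass = 17.87 × 344.95 = 6164 g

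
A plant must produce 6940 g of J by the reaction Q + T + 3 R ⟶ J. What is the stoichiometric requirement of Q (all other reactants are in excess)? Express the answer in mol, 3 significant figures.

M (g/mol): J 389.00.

17.8 mol

n(J) = 6940 / 389.00 = 17.84 mol
n(Q) = (1/1) × 17.84 = 17.84 mol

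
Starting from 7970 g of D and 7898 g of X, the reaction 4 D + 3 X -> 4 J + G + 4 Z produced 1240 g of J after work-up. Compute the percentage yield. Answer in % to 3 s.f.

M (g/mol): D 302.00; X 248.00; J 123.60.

n(D) = 7970 / 302.00 = 26.39 mol
n(X) = 7898 / 248.00 = 31.85 mol
n/ν → D: 6.598, X: 10.62; D is limiting.
theoretical n(J) = (4/4) × 26.39 = 26.39 mol → 3262 g
% yield = 1240 / 3262 × 100 = 38.01 %

38.0 %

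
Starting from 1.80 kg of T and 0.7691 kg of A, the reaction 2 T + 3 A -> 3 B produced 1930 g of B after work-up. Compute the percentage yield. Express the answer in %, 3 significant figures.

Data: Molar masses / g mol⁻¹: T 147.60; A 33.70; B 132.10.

79.9 %

n(T) = 1.800×1000 / 147.60 = 12.20 mol
n(A) = 0.7691×1000 / 33.70 = 22.82 mol
n/ν for T = 12.20/2 = 6.100
n/ν for A = 22.82/3 = 7.607
Smallest n/ν is T → limiting reagent.
theoretical n(B) = (3/2) × 12.20 = 18.30 mol → 2417 g
% yield = 1930 / 2417 × 100 = 79.85 %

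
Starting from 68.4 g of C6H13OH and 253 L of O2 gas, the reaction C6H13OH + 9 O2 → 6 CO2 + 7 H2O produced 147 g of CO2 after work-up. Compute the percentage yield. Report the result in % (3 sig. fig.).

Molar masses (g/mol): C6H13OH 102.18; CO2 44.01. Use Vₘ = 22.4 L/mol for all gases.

83.2 %

n(C6H13OH) = 68.40 / 102.18 = 0.6694 mol
n(O2) = 253.0 / 22.4 = 11.29 mol
n/ν for C6H13OH = 0.6694/1 = 0.6694
n/ν for O2 = 11.29/9 = 1.254
Smallest n/ν is C6H13OH → limiting reagent.
theoretical n(CO2) = (6/1) × 0.6694 = 4.016 mol → 176.7 g
% yield = 147 / 176.7 × 100 = 83.19 %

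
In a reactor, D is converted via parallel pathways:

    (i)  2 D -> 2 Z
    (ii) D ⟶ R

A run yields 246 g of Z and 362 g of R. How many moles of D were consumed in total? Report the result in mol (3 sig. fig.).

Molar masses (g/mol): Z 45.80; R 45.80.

13.3 mol

n(Z) = 246 / 45.80 = 5.371 mol
n(R) = 362 / 45.80 = 7.904 mol
n(D) via (i) = (2/2)×5.371 = 5.371 mol
n(D) via (ii) = (1/1)×7.904 = 7.904 mol
total n(D) = 5.371 + 7.904 = 13.28 mol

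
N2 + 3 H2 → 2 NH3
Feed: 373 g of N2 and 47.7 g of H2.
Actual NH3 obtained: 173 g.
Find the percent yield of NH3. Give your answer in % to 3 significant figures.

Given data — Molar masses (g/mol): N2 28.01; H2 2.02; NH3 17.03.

n(N2) = 373.0 / 28.01 = 13.32 mol
n(H2) = 47.70 / 2.02 = 23.61 mol
n/ν → N2: 13.32, H2: 7.870; H2 is limiting.
theoretical n(NH3) = (2/3) × 23.61 = 15.74 mol → 268.1 g
% yield = 173 / 268.1 × 100 = 64.53 %

64.5 %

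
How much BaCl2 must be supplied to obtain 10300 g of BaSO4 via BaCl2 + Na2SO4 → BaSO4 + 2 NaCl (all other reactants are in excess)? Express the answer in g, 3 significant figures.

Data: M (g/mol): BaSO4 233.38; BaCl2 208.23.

9190 g

n(BaSO4) = 10300 / 233.38 = 44.13 mol
n(BaCl2) = (1/1) × 44.13 = 44.13 mol
mass = 44.13 × 208.23 = 9189 g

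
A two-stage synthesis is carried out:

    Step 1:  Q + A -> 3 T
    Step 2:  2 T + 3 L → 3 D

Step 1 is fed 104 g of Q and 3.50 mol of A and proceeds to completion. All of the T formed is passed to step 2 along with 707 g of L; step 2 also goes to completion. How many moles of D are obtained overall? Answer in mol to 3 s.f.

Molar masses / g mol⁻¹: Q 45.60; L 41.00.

10.3 mol

Step 1:
n(Q) = 104.0 / 45.60 = 2.281 mol
n(A) = 3.500 mol
n/ν for Q = 2.281/1 = 2.281
n/ν for A = 3.500/1 = 3.500
Smallest n/ν is Q → limiting reagent.
n(T) produced = (3/1) × 2.281 = 6.843 mol
Step 2:
n(T) available = 6.843 mol
n(L) = 707.0 / 41.00 = 17.24 mol
n/ν for T = 6.843/2 = 3.422
n/ν for L = 17.24/3 = 5.747
Smallest n/ν is T → limiting reagent.
n(D) = (3/2) × 6.843 = 10.26 mol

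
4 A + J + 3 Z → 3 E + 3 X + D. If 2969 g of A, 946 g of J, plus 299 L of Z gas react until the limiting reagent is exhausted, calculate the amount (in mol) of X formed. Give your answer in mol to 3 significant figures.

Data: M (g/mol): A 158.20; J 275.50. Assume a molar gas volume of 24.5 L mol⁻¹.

10.3 mol

n(A) = 2969 / 158.20 = 18.77 mol
n(J) = 946.0 / 275.50 = 3.434 mol
n(Z) = 299.0 / 24.5 = 12.20 mol
n/ν for A = 18.77/4 = 4.693
n/ν for J = 3.434/1 = 3.434
n/ν for Z = 12.20/3 = 4.067
Smallest n/ν is J → limiting reagent.
n(X) = (3/1) × 3.434 = 10.30 mol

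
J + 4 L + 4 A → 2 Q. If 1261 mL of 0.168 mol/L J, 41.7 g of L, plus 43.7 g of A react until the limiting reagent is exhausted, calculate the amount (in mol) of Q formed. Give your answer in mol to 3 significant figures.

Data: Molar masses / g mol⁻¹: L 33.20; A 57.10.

n(J) = 0.168 × 1261/1000 = 0.2118 mol
n(L) = 41.70 / 33.20 = 1.256 mol
n(A) = 43.70 / 57.10 = 0.7653 mol
n/ν → J: 0.2118, L: 0.3140, A: 0.1913; A is limiting.
n(Q) = (2/4) × 0.7653 = 0.3827 mol

0.383 mol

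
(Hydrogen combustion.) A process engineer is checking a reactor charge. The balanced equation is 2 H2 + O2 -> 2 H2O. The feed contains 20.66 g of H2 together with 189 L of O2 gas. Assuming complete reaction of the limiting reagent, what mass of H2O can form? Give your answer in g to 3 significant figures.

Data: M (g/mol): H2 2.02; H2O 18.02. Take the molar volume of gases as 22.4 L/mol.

184 g

n(H2) = 20.66 / 2.02 = 10.23 mol
n(O2) = 189.0 / 22.4 = 8.438 mol
n/ν for H2 = 10.23/2 = 5.115
n/ν for O2 = 8.438/1 = 8.438
Smallest n/ν is H2 → limiting reagent.
n(H2O) = (2/2) × 10.23 = 10.23 mol
mass = 10.23 × 18.02 = 184.3 g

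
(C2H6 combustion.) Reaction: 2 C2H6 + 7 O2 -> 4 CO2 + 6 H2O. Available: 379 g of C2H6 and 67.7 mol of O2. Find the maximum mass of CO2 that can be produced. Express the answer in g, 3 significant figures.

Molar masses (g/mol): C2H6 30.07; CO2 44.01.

n(C2H6) = 379.0 / 30.07 = 12.60 mol
n(O2) = 67.70 mol
n/ν for C2H6 = 12.60/2 = 6.300
n/ν for O2 = 67.70/7 = 9.671
Smallest n/ν is C2H6 → limiting reagent.
n(CO2) = (4/2) × 12.60 = 25.20 mol
mass = 25.20 × 44.01 = 1109 g

1110 g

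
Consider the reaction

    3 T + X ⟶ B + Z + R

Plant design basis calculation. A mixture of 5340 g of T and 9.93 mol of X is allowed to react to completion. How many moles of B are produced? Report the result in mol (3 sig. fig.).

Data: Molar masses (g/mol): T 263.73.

n(T) = 5340 / 263.73 = 20.25 mol
n(X) = 9.930 mol
n/ν for T = 20.25/3 = 6.750
n/ν for X = 9.930/1 = 9.930
Smallest n/ν is T → limiting reagent.
n(B) = (1/3) × 20.25 = 6.750 mol

6.75 mol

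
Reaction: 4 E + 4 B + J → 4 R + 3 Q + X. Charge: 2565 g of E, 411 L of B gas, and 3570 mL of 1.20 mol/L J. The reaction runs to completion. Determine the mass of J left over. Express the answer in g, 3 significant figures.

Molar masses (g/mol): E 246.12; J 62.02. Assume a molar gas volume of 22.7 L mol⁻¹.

n(E) = 2565 / 246.12 = 10.42 mol
n(B) = 411.0 / 22.7 = 18.11 mol
n(J) = 1.20 × 3570/1000 = 4.284 mol
n/ν for E = 10.42/4 = 2.605
n/ν for B = 18.11/4 = 4.528
n/ν for J = 4.284/1 = 4.284
Smallest n/ν is E → limiting reagent.
J consumed = (1/4) × 10.42 = 2.605 mol
J remaining = 4.284 − 2.605 = 1.679 mol
mass = 1.679 × 62.02 = 104.1 g

104 g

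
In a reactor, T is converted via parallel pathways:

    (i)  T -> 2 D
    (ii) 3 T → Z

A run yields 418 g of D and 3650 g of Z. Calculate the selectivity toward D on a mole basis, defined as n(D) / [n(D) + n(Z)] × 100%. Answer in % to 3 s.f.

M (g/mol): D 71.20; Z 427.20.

40.7 %

n(D) = 418 / 71.20 = 5.871 mol
n(Z) = 3650 / 427.20 = 8.544 mol
selectivity = 5.871/(5.871+8.544) × 100 = 40.73 %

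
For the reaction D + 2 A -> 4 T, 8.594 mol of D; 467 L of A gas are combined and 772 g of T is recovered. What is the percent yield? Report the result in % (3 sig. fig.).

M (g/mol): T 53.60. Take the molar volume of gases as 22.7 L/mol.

n(D) = 8.594 mol
n(A) = 467.0 / 22.7 = 20.57 mol
n/ν for D = 8.594/1 = 8.594
n/ν for A = 20.57/2 = 10.29
Smallest n/ν is D → limiting reagent.
theoretical n(T) = (4/1) × 8.594 = 34.38 mol → 1843 g
% yield = 772 / 1843 × 100 = 41.89 %

41.9 %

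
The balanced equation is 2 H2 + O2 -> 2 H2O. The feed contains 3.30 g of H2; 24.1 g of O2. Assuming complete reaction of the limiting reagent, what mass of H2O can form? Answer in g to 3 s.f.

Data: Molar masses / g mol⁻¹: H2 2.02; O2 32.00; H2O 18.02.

n(H2) = 3.300 / 2.02 = 1.634 mol
n(O2) = 24.10 / 32.00 = 0.7531 mol
n/ν for H2 = 1.634/2 = 0.8170
n/ν for O2 = 0.7531/1 = 0.7531
Smallest n/ν is O2 → limiting reagent.
n(H2O) = (2/1) × 0.7531 = 1.506 mol
mass = 1.506 × 18.02 = 27.14 g

27.1 g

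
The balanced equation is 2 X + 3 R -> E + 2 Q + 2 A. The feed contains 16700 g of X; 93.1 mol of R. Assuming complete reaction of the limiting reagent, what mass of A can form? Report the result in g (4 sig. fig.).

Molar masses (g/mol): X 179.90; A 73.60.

n(X) = 16700 / 179.90 = 92.83 mol
n(R) = 93.10 mol
n/ν for X = 92.83/2 = 46.42
n/ν for R = 93.10/3 = 31.03
Smallest n/ν is R → limiting reagent.
n(A) = (2/3) × 93.10 = 62.07 mol
mass = 62.07 × 73.60 = 4568 g

4568 g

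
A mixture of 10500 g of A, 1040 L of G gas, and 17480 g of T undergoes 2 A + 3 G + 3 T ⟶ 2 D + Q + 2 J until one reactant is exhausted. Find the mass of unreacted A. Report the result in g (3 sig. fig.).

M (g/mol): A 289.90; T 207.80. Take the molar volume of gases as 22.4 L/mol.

n(A) = 10500 / 289.90 = 36.22 mol
n(G) = 1040 / 22.4 = 46.43 mol
n(T) = 17480 / 207.80 = 84.12 mol
n/ν for A = 36.22/2 = 18.11
n/ν for G = 46.43/3 = 15.48
n/ν for T = 84.12/3 = 28.04
Smallest n/ν is G → limiting reagent.
A consumed = (2/3) × 46.43 = 30.95 mol
A remaining = 36.22 − 30.95 = 5.270 mol
mass = 5.270 × 289.90 = 1528 g

1530 g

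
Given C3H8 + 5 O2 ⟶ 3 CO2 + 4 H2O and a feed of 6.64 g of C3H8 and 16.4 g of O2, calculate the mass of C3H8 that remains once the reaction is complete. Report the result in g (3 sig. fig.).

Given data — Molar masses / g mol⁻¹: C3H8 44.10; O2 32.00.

n(C3H8) = 6.640 / 44.10 = 0.1506 mol
n(O2) = 16.40 / 32.00 = 0.5125 mol
n/ν → C3H8: 0.1506, O2: 0.1025; O2 is limiting.
C3H8 consumed = (1/5) × 0.5125 = 0.1025 mol
C3H8 remaining = 0.1506 − 0.1025 = 0.04810 mol
mass = 0.04810 × 44.10 = 2.121 g

2.12 g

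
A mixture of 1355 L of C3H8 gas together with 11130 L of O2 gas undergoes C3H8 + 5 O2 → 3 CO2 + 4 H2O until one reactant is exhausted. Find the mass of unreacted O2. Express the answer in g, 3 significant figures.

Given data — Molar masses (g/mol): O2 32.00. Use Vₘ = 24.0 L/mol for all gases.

5810 g

n(C3H8) = 1355 / 24.0 = 56.46 mol
n(O2) = 11130 / 24.0 = 463.8 mol
n/ν for C3H8 = 56.46/1 = 56.46
n/ν for O2 = 463.8/5 = 92.76
Smallest n/ν is C3H8 → limiting reagent.
O2 consumed = (5/1) × 56.46 = 282.3 mol
O2 remaining = 463.8 − 282.3 = 181.5 mol
mass = 181.5 × 32.00 = 5808 g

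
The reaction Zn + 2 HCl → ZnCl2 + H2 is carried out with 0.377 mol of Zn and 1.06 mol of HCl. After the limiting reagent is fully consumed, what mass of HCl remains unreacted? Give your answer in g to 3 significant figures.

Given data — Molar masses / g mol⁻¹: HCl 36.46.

11.2 g

n(Zn) = 0.3770 mol
n(HCl) = 1.060 mol
n/ν for Zn = 0.3770/1 = 0.3770
n/ν for HCl = 1.060/2 = 0.5300
Smallest n/ν is Zn → limiting reagent.
HCl consumed = (2/1) × 0.3770 = 0.7540 mol
HCl remaining = 1.060 − 0.7540 = 0.3060 mol
mass = 0.3060 × 36.46 = 11.16 g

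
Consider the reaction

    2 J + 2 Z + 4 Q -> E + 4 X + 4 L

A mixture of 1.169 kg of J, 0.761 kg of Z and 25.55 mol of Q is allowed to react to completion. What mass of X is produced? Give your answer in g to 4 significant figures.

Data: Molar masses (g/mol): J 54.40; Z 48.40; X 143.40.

3664 g

n(J) = 1.169×1000 / 54.40 = 21.49 mol
n(Z) = 0.7610×1000 / 48.40 = 15.72 mol
n(Q) = 25.55 mol
n/ν for J = 21.49/2 = 10.75
n/ν for Z = 15.72/2 = 7.860
n/ν for Q = 25.55/4 = 6.388
Smallest n/ν is Q → limiting reagent.
n(X) = (4/4) × 25.55 = 25.55 mol
mass = 25.55 × 143.40 = 3664 g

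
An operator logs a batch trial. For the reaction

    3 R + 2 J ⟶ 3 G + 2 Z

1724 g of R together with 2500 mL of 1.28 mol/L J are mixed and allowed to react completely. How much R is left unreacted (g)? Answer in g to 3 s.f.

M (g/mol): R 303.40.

n(R) = 1724 / 303.40 = 5.682 mol
n(J) = 1.28 × 2500/1000 = 3.200 mol
n/ν → R: 1.894, J: 1.600; J is limiting.
R consumed = (3/2) × 3.200 = 4.800 mol
R remaining = 5.682 − 4.800 = 0.8820 mol
mass = 0.8820 × 303.40 = 267.6 g

268 g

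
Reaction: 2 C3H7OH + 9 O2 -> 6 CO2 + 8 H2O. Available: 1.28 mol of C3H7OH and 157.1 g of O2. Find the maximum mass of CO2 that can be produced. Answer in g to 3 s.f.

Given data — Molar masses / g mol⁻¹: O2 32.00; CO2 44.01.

n(C3H7OH) = 1.280 mol
n(O2) = 157.1 / 32.00 = 4.909 mol
n/ν → C3H7OH: 0.6400, O2: 0.5454; O2 is limiting.
n(CO2) = (6/9) × 4.909 = 3.273 mol
mass = 3.273 × 44.01 = 144.0 g

144 g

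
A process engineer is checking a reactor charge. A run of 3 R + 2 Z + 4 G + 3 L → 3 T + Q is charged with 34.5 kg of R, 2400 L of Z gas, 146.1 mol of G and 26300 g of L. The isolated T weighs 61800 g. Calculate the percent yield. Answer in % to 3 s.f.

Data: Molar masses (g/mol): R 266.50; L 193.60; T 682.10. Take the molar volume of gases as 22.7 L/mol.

n(R) = 34.50×1000 / 266.50 = 129.5 mol
n(Z) = 2400 / 22.7 = 105.7 mol
n(G) = 146.1 mol
n(L) = 26300 / 193.60 = 135.8 mol
n/ν for R = 129.5/3 = 43.17
n/ν for Z = 105.7/2 = 52.85
n/ν for G = 146.1/4 = 36.53
n/ν for L = 135.8/3 = 45.27
Smallest n/ν is G → limiting reagent.
theoretical n(T) = (3/4) × 146.1 = 109.6 mol → 74760 g
% yield = 61800 / 74760 × 100 = 82.66 %

82.7 %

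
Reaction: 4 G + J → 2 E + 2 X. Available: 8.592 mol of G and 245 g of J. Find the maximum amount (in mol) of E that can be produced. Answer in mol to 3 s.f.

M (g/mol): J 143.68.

3.41 mol

n(G) = 8.592 mol
n(J) = 245.0 / 143.68 = 1.705 mol
n/ν for G = 8.592/4 = 2.148
n/ν for J = 1.705/1 = 1.705
Smallest n/ν is J → limiting reagent.
n(E) = (2/1) × 1.705 = 3.410 mol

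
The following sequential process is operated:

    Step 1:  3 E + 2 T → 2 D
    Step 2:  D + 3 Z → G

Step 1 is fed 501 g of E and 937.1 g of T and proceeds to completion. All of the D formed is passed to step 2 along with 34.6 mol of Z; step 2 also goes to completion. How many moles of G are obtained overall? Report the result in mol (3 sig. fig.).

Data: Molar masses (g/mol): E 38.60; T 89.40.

Step 1:
n(E) = 501.0 / 38.60 = 12.98 mol
n(T) = 937.1 / 89.40 = 10.48 mol
n/ν for E = 12.98/3 = 4.327
n/ν for T = 10.48/2 = 5.240
Smallest n/ν is E → limiting reagent.
n(D) produced = (2/3) × 12.98 = 8.653 mol
Step 2:
n(D) available = 8.653 mol
n(Z) = 34.60 mol
n/ν for D = 8.653/1 = 8.653
n/ν for Z = 34.60/3 = 11.53
Smallest n/ν is D → limiting reagent.
n(G) = (1/1) × 8.653 = 8.653 mol

8.65 mol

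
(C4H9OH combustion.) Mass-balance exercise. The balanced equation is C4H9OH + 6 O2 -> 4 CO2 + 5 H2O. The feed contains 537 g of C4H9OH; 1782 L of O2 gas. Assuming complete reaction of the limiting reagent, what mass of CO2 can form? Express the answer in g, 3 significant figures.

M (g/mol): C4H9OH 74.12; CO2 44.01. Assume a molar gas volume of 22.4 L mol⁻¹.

1280 g

n(C4H9OH) = 537.0 / 74.12 = 7.245 mol
n(O2) = 1782 / 22.4 = 79.55 mol
n/ν for C4H9OH = 7.245/1 = 7.245
n/ν for O2 = 79.55/6 = 13.26
Smallest n/ν is C4H9OH → limiting reagent.
n(CO2) = (4/1) × 7.245 = 28.98 mol
mass = 28.98 × 44.01 = 1275 g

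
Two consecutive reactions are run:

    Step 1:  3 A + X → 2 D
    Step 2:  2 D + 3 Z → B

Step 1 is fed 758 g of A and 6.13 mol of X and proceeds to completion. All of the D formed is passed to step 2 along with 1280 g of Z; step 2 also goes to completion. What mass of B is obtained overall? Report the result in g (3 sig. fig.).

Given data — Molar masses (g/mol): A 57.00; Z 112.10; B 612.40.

Step 1:
n(A) = 758.0 / 57.00 = 13.30 mol
n(X) = 6.130 mol
n/ν for A = 13.30/3 = 4.433
n/ν for X = 6.130/1 = 6.130
Smallest n/ν is A → limiting reagent.
n(D) produced = (2/3) × 13.30 = 8.867 mol
Step 2:
n(D) available = 8.867 mol
n(Z) = 1280 / 112.10 = 11.42 mol
n/ν for D = 8.867/2 = 4.434
n/ν for Z = 11.42/3 = 3.807
Smallest n/ν is Z → limiting reagent.
n(B) = (1/3) × 11.42 = 3.807 mol
mass = 3.807 × 612.40 = 2331 g

2330 g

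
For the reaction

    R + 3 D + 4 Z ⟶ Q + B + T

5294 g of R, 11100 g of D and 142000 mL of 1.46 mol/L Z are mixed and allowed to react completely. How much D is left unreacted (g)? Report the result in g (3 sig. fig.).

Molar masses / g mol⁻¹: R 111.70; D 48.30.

4230 g

n(R) = 5294 / 111.70 = 47.39 mol
n(D) = 11100 / 48.30 = 229.8 mol
n(Z) = 1.46 × 142000/1000 = 207.3 mol
n/ν for R = 47.39/1 = 47.39
n/ν for D = 229.8/3 = 76.60
n/ν for Z = 207.3/4 = 51.83
Smallest n/ν is R → limiting reagent.
D consumed = (3/1) × 47.39 = 142.2 mol
D remaining = 229.8 − 142.2 = 87.60 mol
mass = 87.60 × 48.30 = 4231 g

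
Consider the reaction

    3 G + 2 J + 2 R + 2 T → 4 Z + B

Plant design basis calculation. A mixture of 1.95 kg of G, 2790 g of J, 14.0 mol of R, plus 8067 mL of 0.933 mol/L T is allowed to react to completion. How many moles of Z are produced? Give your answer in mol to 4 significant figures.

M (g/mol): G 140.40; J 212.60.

n(G) = 1.950×1000 / 140.40 = 13.89 mol
n(J) = 2790 / 212.60 = 13.12 mol
n(R) = 14.00 mol
n(T) = 0.933 × 8067/1000 = 7.527 mol
n/ν → G: 4.630, J: 6.560, R: 7.000, T: 3.764; T is limiting.
n(Z) = (4/2) × 7.527 = 15.05 mol

15.05 mol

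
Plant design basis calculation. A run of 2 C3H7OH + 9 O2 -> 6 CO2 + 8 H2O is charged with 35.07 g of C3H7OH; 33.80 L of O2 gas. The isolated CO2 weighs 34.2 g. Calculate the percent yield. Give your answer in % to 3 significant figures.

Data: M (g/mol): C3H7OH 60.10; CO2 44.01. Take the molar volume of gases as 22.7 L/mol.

n(C3H7OH) = 35.07 / 60.10 = 0.5835 mol
n(O2) = 33.80 / 22.7 = 1.489 mol
n/ν for C3H7OH = 0.5835/2 = 0.2918
n/ν for O2 = 1.489/9 = 0.1654
Smallest n/ν is O2 → limiting reagent.
theoretical n(CO2) = (6/9) × 1.489 = 0.9927 mol → 43.69 g
% yield = 34.2 / 43.69 × 100 = 78.28 %

78.3 %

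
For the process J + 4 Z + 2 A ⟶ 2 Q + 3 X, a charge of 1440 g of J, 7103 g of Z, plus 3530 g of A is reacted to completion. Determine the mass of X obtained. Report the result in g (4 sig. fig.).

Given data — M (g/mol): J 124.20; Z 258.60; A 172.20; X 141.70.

n(J) = 1440 / 124.20 = 11.59 mol
n(Z) = 7103 / 258.60 = 27.47 mol
n(A) = 3530 / 172.20 = 20.50 mol
n/ν for J = 11.59/1 = 11.59
n/ν for Z = 27.47/4 = 6.868
n/ν for A = 20.50/2 = 10.25
Smallest n/ν is Z → limiting reagent.
n(X) = (3/4) × 27.47 = 20.60 mol
mass = 20.60 × 141.70 = 2919 g

2919 g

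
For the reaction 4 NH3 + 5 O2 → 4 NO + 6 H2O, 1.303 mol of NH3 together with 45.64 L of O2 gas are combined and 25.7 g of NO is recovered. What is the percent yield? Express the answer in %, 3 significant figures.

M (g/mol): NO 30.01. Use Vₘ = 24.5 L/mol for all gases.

65.7 %

n(NH3) = 1.303 mol
n(O2) = 45.64 / 24.5 = 1.863 mol
n/ν for NH3 = 1.303/4 = 0.3258
n/ν for O2 = 1.863/5 = 0.3726
Smallest n/ν is NH3 → limiting reagent.
theoretical n(NO) = (4/4) × 1.303 = 1.303 mol → 39.10 g
% yield = 25.7 / 39.10 × 100 = 65.73 %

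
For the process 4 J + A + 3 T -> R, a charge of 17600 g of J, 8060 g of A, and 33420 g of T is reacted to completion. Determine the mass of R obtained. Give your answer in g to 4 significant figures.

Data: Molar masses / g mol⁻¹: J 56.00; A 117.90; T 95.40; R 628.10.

42940 g

n(J) = 17600 / 56.00 = 314.3 mol
n(A) = 8060 / 117.90 = 68.36 mol
n(T) = 33420 / 95.40 = 350.3 mol
n/ν → J: 78.58, A: 68.36, T: 116.8; A is limiting.
n(R) = (1/1) × 68.36 = 68.36 mol
mass = 68.36 × 628.10 = 42940 g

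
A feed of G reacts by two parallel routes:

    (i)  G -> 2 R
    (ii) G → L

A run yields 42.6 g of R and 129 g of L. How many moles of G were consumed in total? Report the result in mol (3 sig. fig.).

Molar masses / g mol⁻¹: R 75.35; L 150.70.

1.14 mol

n(R) = 42.6 / 75.35 = 0.5654 mol
n(L) = 129 / 150.70 = 0.8560 mol
n(G) via (i) = (1/2)×0.5654 = 0.2827 mol
n(G) via (ii) = (1/1)×0.8560 = 0.8560 mol
total n(G) = 0.2827 + 0.8560 = 1.139 mol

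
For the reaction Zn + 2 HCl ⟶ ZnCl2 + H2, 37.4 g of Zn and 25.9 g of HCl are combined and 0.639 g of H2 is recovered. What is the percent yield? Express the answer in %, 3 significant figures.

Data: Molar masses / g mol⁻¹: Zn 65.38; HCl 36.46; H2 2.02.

n(Zn) = 37.40 / 65.38 = 0.5720 mol
n(HCl) = 25.90 / 36.46 = 0.7104 mol
n/ν for Zn = 0.5720/1 = 0.5720
n/ν for HCl = 0.7104/2 = 0.3552
Smallest n/ν is HCl → limiting reagent.
theoretical n(H2) = (1/2) × 0.7104 = 0.3552 mol → 0.7175 g
% yield = 0.639 / 0.7175 × 100 = 89.06 %

89.1 %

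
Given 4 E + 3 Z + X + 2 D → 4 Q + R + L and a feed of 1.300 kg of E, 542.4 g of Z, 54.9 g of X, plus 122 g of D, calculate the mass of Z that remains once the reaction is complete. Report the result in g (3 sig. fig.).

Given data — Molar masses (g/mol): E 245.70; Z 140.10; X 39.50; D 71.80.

185 g

n(E) = 1.300×1000 / 245.70 = 5.291 mol
n(Z) = 542.4 / 140.10 = 3.872 mol
n(X) = 54.90 / 39.50 = 1.390 mol
n(D) = 122.0 / 71.80 = 1.699 mol
n/ν → E: 1.323, Z: 1.291, X: 1.390, D: 0.8495; D is limiting.
Z consumed = (3/2) × 1.699 = 2.549 mol
Z remaining = 3.872 − 2.549 = 1.323 mol
mass = 1.323 × 140.10 = 185.4 g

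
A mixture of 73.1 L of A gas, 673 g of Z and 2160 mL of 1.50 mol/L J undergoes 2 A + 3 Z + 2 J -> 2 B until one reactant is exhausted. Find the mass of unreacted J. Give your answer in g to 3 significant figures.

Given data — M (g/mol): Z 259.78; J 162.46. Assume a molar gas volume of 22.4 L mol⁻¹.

246 g

n(A) = 73.10 / 22.4 = 3.263 mol
n(Z) = 673.0 / 259.78 = 2.591 mol
n(J) = 1.50 × 2160/1000 = 3.240 mol
n/ν → A: 1.632, Z: 0.8637, J: 1.620; Z is limiting.
J consumed = (2/3) × 2.591 = 1.727 mol
J remaining = 3.240 − 1.727 = 1.513 mol
mass = 1.513 × 162.46 = 245.8 g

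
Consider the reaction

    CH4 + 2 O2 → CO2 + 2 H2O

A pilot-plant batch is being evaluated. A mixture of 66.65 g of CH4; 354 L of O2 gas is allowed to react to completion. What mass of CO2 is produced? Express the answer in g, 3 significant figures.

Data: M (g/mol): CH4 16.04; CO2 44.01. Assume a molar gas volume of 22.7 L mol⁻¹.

183 g

n(CH4) = 66.65 / 16.04 = 4.155 mol
n(O2) = 354.0 / 22.7 = 15.59 mol
n/ν → CH4: 4.155, O2: 7.795; CH4 is limiting.
n(CO2) = (1/1) × 4.155 = 4.155 mol
mass = 4.155 × 44.01 = 182.9 g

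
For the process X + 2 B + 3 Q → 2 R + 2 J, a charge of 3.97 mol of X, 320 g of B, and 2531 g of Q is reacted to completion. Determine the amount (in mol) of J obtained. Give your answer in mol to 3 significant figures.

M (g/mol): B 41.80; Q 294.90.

n(X) = 3.970 mol
n(B) = 320.0 / 41.80 = 7.656 mol
n(Q) = 2531 / 294.90 = 8.583 mol
n/ν → X: 3.970, B: 3.828, Q: 2.861; Q is limiting.
n(J) = (2/3) × 8.583 = 5.722 mol

5.72 mol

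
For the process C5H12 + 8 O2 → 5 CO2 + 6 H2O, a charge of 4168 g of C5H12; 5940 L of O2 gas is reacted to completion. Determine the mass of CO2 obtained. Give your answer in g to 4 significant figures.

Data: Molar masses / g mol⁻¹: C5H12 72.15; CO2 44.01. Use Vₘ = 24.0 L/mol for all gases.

n(C5H12) = 4168 / 72.15 = 57.77 mol
n(O2) = 5940 / 24.0 = 247.5 mol
n/ν → C5H12: 57.77, O2: 30.94; O2 is limiting.
n(CO2) = (5/8) × 247.5 = 154.7 mol
mass = 154.7 × 44.01 = 6808 g

6808 g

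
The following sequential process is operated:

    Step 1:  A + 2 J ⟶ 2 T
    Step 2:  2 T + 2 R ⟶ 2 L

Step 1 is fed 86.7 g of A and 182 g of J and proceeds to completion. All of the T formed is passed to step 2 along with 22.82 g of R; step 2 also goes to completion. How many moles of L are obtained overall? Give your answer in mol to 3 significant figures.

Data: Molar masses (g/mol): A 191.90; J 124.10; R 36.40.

Step 1:
n(A) = 86.70 / 191.90 = 0.4518 mol
n(J) = 182.0 / 124.10 = 1.467 mol
n/ν for A = 0.4518/1 = 0.4518
n/ν for J = 1.467/2 = 0.7335
Smallest n/ν is A → limiting reagent.
n(T) produced = (2/1) × 0.4518 = 0.9036 mol
Step 2:
n(T) available = 0.9036 mol
n(R) = 22.82 / 36.40 = 0.6269 mol
n/ν for T = 0.9036/2 = 0.4518
n/ν for R = 0.6269/2 = 0.3135
Smallest n/ν is R → limiting reagent.
n(L) = (2/2) × 0.6269 = 0.6269 mol

0.627 mol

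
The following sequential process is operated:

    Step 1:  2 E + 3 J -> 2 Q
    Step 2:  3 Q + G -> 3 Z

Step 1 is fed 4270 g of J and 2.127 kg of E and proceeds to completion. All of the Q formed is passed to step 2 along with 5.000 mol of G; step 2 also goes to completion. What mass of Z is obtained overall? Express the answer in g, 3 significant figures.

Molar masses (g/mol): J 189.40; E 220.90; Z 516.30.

4970 g

Step 1:
n(J) = 4270 / 189.40 = 22.54 mol
n(E) = 2.127×1000 / 220.90 = 9.629 mol
n/ν for J = 22.54/3 = 7.513
n/ν for E = 9.629/2 = 4.815
Smallest n/ν is E → limiting reagent.
n(Q) produced = (2/2) × 9.629 = 9.629 mol
Step 2:
n(Q) available = 9.629 mol
n(G) = 5.000 mol
n/ν for Q = 9.629/3 = 3.210
n/ν for G = 5.000/1 = 5.000
Smallest n/ν is Q → limiting reagent.
n(Z) = (3/3) × 9.629 = 9.629 mol
mass = 9.629 × 516.30 = 4971 g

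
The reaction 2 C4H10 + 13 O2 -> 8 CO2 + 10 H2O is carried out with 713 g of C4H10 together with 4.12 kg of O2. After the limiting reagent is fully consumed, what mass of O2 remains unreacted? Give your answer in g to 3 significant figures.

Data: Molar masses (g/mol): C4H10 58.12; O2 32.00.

n(C4H10) = 713.0 / 58.12 = 12.27 mol
n(O2) = 4.120×1000 / 32.00 = 128.8 mol
n/ν for C4H10 = 12.27/2 = 6.135
n/ν for O2 = 128.8/13 = 9.908
Smallest n/ν is C4H10 → limiting reagent.
O2 consumed = (13/2) × 12.27 = 79.76 mol
O2 remaining = 128.8 − 79.76 = 49.04 mol
mass = 49.04 × 32.00 = 1569 g

1570 g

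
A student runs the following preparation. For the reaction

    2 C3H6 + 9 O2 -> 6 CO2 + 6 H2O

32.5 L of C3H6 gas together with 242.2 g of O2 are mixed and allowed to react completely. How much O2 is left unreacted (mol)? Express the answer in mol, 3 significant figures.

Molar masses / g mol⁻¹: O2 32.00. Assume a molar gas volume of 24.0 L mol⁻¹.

n(C3H6) = 32.50 / 24.0 = 1.354 mol
n(O2) = 242.2 / 32.00 = 7.569 mol
n/ν → C3H6: 0.6770, O2: 0.8410; C3H6 is limiting.
O2 consumed = (9/2) × 1.354 = 6.093 mol
O2 remaining = 7.569 − 6.093 = 1.476 mol

1.48 mol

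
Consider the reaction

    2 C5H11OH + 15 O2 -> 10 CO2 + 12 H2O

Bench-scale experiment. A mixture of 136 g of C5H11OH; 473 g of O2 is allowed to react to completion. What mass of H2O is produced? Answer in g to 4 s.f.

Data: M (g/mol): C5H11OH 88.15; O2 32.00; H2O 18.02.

166.8 g

n(C5H11OH) = 136.0 / 88.15 = 1.543 mol
n(O2) = 473.0 / 32.00 = 14.78 mol
n/ν → C5H11OH: 0.7715, O2: 0.9853; C5H11OH is limiting.
n(H2O) = (12/2) × 1.543 = 9.258 mol
mass = 9.258 × 18.02 = 166.8 g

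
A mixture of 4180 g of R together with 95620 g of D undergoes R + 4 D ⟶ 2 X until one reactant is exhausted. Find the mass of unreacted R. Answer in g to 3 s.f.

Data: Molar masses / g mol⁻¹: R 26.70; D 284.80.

n(R) = 4180 / 26.70 = 156.6 mol
n(D) = 95620 / 284.80 = 335.7 mol
n/ν for R = 156.6/1 = 156.6
n/ν for D = 335.7/4 = 83.93
Smallest n/ν is D → limiting reagent.
R consumed = (1/4) × 335.7 = 83.93 mol
R remaining = 156.6 − 83.93 = 72.67 mol
mass = 72.67 × 26.70 = 1940 g

1940 g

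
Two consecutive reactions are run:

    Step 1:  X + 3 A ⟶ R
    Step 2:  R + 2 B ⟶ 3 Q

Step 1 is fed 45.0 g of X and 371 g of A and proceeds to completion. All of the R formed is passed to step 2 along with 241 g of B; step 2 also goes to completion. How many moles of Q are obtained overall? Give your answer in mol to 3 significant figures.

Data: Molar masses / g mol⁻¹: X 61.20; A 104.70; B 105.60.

Step 1:
n(X) = 45.00 / 61.20 = 0.7353 mol
n(A) = 371.0 / 104.70 = 3.543 mol
n/ν → X: 0.7353, A: 1.181; X is limiting.
n(R) produced = (1/1) × 0.7353 = 0.7353 mol
Step 2:
n(R) available = 0.7353 mol
n(B) = 241.0 / 105.60 = 2.282 mol
n/ν → R: 0.7353, B: 1.141; R is limiting.
n(Q) = (3/1) × 0.7353 = 2.206 mol

2.21 mol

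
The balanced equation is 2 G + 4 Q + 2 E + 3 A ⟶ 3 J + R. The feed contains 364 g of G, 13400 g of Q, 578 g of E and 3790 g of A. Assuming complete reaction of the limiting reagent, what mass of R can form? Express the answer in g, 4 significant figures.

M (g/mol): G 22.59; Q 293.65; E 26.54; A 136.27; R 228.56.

1841 g

n(G) = 364.0 / 22.59 = 16.11 mol
n(Q) = 13400 / 293.65 = 45.63 mol
n(E) = 578.0 / 26.54 = 21.78 mol
n(A) = 3790 / 136.27 = 27.81 mol
n/ν for G = 16.11/2 = 8.055
n/ν for Q = 45.63/4 = 11.41
n/ν for E = 21.78/2 = 10.89
n/ν for A = 27.81/3 = 9.270
Smallest n/ν is G → limiting reagent.
n(R) = (1/2) × 16.11 = 8.055 mol
mass = 8.055 × 228.56 = 1841 g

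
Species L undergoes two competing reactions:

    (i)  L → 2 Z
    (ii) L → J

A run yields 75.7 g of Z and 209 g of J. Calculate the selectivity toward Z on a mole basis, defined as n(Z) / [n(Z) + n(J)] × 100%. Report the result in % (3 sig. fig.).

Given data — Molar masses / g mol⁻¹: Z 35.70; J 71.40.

n(Z) = 75.7 / 35.70 = 2.120 mol
n(J) = 209 / 71.40 = 2.927 mol
selectivity = 2.120/(2.120+2.927) × 100 = 42.01 %

42.0 %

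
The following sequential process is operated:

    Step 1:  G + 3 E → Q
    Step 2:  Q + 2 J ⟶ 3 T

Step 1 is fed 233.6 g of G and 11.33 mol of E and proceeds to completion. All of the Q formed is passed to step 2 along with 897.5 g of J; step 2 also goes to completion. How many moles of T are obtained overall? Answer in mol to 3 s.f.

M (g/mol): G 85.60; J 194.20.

6.93 mol

Step 1:
n(G) = 233.6 / 85.60 = 2.729 mol
n(E) = 11.33 mol
n/ν for G = 2.729/1 = 2.729
n/ν for E = 11.33/3 = 3.777
Smallest n/ν is G → limiting reagent.
n(Q) produced = (1/1) × 2.729 = 2.729 mol
Step 2:
n(Q) available = 2.729 mol
n(J) = 897.5 / 194.20 = 4.622 mol
n/ν for Q = 2.729/1 = 2.729
n/ν for J = 4.622/2 = 2.311
Smallest n/ν is J → limiting reagent.
n(T) = (3/2) × 4.622 = 6.933 mol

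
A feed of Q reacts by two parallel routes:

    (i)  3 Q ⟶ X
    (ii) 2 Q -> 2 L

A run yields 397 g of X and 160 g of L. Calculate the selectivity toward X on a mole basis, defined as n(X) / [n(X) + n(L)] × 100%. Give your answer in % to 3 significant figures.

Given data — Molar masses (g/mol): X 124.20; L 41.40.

n(X) = 397 / 124.20 = 3.196 mol
n(L) = 160 / 41.40 = 3.865 mol
selectivity = 3.196/(3.196+3.865) × 100 = 45.26 %

45.3 %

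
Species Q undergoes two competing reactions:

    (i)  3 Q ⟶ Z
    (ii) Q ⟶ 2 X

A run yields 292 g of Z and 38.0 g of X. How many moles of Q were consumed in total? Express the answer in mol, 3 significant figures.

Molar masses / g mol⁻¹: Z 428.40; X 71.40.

2.31 mol

n(Z) = 292 / 428.40 = 0.6816 mol
n(X) = 38.0 / 71.40 = 0.5322 mol
n(Q) via (i) = (3/1)×0.6816 = 2.045 mol
n(Q) via (ii) = (1/2)×0.5322 = 0.2661 mol
total n(Q) = 2.045 + 0.2661 = 2.311 mol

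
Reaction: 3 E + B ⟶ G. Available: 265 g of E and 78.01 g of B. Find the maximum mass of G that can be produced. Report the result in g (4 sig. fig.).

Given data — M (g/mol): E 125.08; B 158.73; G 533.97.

262.4 g

n(E) = 265.0 / 125.08 = 2.119 mol
n(B) = 78.01 / 158.73 = 0.4915 mol
n/ν for E = 2.119/3 = 0.7063
n/ν for B = 0.4915/1 = 0.4915
Smallest n/ν is B → limiting reagent.
n(G) = (1/1) × 0.4915 = 0.4915 mol
mass = 0.4915 × 533.97 = 262.4 g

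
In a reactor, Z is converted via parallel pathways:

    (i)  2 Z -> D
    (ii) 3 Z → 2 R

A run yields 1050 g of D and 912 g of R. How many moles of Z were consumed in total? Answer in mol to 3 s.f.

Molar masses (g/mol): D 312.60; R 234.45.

12.6 mol

n(D) = 1050 / 312.60 = 3.359 mol
n(R) = 912 / 234.45 = 3.890 mol
n(Z) via (i) = (2/1)×3.359 = 6.718 mol
n(Z) via (ii) = (3/2)×3.890 = 5.835 mol
total n(Z) = 6.718 + 5.835 = 12.55 mol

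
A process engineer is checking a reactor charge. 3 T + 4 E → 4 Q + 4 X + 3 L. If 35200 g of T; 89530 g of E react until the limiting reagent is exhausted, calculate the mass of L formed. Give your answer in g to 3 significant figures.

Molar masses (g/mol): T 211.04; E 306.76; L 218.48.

36400 g

n(T) = 35200 / 211.04 = 166.8 mol
n(E) = 89530 / 306.76 = 291.9 mol
n/ν for T = 166.8/3 = 55.60
n/ν for E = 291.9/4 = 72.98
Smallest n/ν is T → limiting reagent.
n(L) = (3/3) × 166.8 = 166.8 mol
mass = 166.8 × 218.48 = 36440 g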